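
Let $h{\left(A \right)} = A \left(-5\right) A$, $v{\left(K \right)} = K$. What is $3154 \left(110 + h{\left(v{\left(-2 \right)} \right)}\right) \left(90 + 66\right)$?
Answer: $44282160$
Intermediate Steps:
$h{\left(A \right)} = - 5 A^{2}$ ($h{\left(A \right)} = - 5 A A = - 5 A^{2}$)
$3154 \left(110 + h{\left(v{\left(-2 \right)} \right)}\right) \left(90 + 66\right) = 3154 \left(110 - 5 \left(-2\right)^{2}\right) \left(90 + 66\right) = 3154 \left(110 - 20\right) 156 = 3154 \cdot 90 \cdot 156 = 3154 \cdot 14040 = 44282160$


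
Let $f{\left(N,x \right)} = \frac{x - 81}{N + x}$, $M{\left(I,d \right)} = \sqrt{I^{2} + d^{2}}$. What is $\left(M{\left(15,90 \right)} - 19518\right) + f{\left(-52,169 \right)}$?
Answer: $- \frac{2283518}{117} + 15 \sqrt{37} \approx -19426.0$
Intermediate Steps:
$f{\left(N,x \right)} = \frac{-81 + x}{N + x}$
$\left(M{\left(15,90 \right)} - 19518\right) + f{\left(-52,169 \right)} = \left(\sqrt{15^{2} + 90^{2}} - 19518\right) + \frac{-81 + 169}{-52 + 169} = \left(\sqrt{225 + 8100} - 19518\right) + \frac{1}{117} \cdot 88 = \left(\sqrt{8325} - 19518\right) + \frac{1}{117} \cdot 88 = \left(15 \sqrt{37} - 19518\right) + \frac{88}{117} = \left(-19518 + 15 \sqrt{37}\right) + \frac{88}{117} = - \frac{2283518}{117} + 15 \sqrt{37}$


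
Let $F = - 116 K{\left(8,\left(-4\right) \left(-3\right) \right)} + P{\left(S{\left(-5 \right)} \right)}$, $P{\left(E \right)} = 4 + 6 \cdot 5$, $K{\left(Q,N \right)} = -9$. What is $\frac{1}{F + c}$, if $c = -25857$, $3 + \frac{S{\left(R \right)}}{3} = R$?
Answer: $- \frac{1}{24779} \approx -4.0357 \cdot 10^{-5}$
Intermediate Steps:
$S{\left(R \right)} = -9 + 3 R$
$P{\left(E \right)} = 34$ ($P{\left(E \right)} = 4 + 30 = 34$)
$F = 1078$ ($F = \left(-116\right) \left(-9\right) + 34 = 1044 + 34 = 1078$)
$\frac{1}{F + c} = \frac{1}{1078 - 25857} = \frac{1}{-24779} = - \frac{1}{24779}$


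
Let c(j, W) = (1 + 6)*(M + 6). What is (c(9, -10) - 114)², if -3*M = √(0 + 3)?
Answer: 15601/3 + 336*√3 ≈ 5782.3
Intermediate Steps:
M = -√3/3 (M = -√(0 + 3)/3 = -√3/3 ≈ -0.57735)
c(j, W) = 42 - 7*√3/3 (c(j, W) = (1 + 6)*(-√3/3 + 6) = 7*(6 - √3/3) = 42 - 7*√3/3)
(c(9, -10) - 114)² = ((42 - 7*√3/3) - 114)² = (-72 - 7*√3/3)²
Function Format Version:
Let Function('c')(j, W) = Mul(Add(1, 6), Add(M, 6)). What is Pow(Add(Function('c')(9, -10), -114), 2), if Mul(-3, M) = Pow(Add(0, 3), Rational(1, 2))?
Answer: Add(Rational(15601, 3), Mul(336, Pow(3, Rational(1, 2)))) ≈ 5782.3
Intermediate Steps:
M = Mul(Rational(-1, 3), Pow(3, Rational(1, 2))) (M = Mul(Rational(-1, 3), Pow(Add(0, 3), Rational(1, 2))) = Mul(Rational(-1, 3), Pow(3, Rational(1, 2))) ≈ -0.57735)
Function('c')(j, W) = Add(42, Mul(Rational(-7, 3), Pow(3, Rational(1, 2)))) (Function('c')(j, W) = Mul(Add(1, 6), Add(Mul(Rational(-1, 3), Pow(3, Rational(1, 2))), 6)) = Mul(7, Add(6, Mul(Rational(-1, 3), Pow(3, Rational(1, 2))))) = Add(42, Mul(Rational(-7, 3), Pow(3, Rational(1, 2)))))
Pow(Add(Function('c')(9, -10), -114), 2) = Pow(Add(Add(42, Mul(Rational(-7, 3), Pow(3, Rational(1, 2)))), -114), 2) = Pow(Add(-72, Mul(Rational(-7, 3), Pow(3, Rational(1, 2)))), 2)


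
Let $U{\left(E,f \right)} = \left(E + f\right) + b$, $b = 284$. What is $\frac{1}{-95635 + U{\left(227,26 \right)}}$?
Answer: $- \frac{1}{95098} \approx -1.0515 \cdot 10^{-5}$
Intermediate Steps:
$U{\left(E,f \right)} = 284 + E + f$ ($U{\left(E,f \right)} = \left(E + f\right) + 284 = 284 + E + f$)
$\frac{1}{-95635 + U{\left(227,26 \right)}} = \frac{1}{-95635 + \left(284 + 227 + 26\right)} = \frac{1}{-95635 + 537} = \frac{1}{-95098} = - \frac{1}{95098}$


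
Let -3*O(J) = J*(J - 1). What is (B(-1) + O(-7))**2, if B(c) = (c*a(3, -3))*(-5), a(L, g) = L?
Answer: 121/9 ≈ 13.444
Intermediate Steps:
O(J) = -J*(-1 + J)/3 (O(J) = -J*(J - 1)/3 = -J*(-1 + J)/3)
B(c) = -15*c (B(c) = (c*3)*(-5) = (3*c)*(-5) = -15*c)
(B(-1) + O(-7))**2 = (-15*(-1) + (1/3)*(-7)*(1 - 1*(-7)))**2 = (15 + (1/3)*(-7)*(1 + 7))**2 = (15 + (1/3)*(-7)*8)**2 = (15 - 56/3)**2 = (-11/3)**2 = 121/9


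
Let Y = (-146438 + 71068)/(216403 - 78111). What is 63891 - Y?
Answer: 4417844771/69146 ≈ 63892.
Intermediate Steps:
Y = -37685/69146 (Y = -75370/138292 = -75370*1/138292 = -37685/69146 ≈ -0.54501)
63891 - Y = 63891 - 1*(-37685/69146) = 63891 + 37685/69146 = 4417844771/69146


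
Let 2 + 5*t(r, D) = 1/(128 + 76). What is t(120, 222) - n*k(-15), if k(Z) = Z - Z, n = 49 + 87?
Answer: -407/1020 ≈ -0.39902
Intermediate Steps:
n = 136
k(Z) = 0
t(r, D) = -407/1020 (t(r, D) = -⅖ + 1/(5*(128 + 76)) = -⅖ + (⅕)/204 = -⅖ + (⅕)*(1/204) = -⅖ + 1/1020 = -407/1020)
t(120, 222) - n*k(-15) = -407/1020 - 136*0 = -407/1020 - 1*0 = -407/1020 + 0 = -407/1020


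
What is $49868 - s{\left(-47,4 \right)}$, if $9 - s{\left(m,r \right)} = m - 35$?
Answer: $49777$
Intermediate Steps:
$s{\left(m,r \right)} = 44 - m$ ($s{\left(m,r \right)} = 9 - \left(m - 35\right) = 9 - \left(-35 + m\right) = 44 - m$)
$49868 - s{\left(-47,4 \right)} = 49868 - \left(44 - -47\right) = 49868 - \left(44 + 47\right) = 49868 - 91 = 49777$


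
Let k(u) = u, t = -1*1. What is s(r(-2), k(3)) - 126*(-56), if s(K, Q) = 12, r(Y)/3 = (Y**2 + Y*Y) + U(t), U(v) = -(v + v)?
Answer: 7068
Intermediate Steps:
t = -1
U(v) = -2*v
r(Y) = 6 + 6*Y**2 (r(Y) = 3*((Y**2 + Y*Y) - 2*(-1)) = 3*((Y**2 + Y**2) + 2) = 3*(2*Y**2 + 2) = 3*(2 + 2*Y**2) = 6 + 6*Y**2)
s(r(-2), k(3)) - 126*(-56) = 12 - 126*(-56) = 12 + 7056 = 7068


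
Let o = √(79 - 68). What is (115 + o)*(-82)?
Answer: -9430 - 82*√11 ≈ -9702.0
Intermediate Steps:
o = √11 ≈ 3.3166
(115 + o)*(-82) = (115 + √11)*(-82) = -9430 - 82*√11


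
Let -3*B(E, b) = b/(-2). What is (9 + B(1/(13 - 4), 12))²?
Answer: 121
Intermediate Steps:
B(E, b) = b/6 (B(E, b) = -b/(3*(-2)) = -b*(-1)/(3*2) = -(-1)*b/6 = b/6)
(9 + B(1/(13 - 4), 12))² = (9 + (⅙)*12)² = (9 + 2)² = 11² = 121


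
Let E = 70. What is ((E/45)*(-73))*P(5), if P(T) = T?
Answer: -5110/9 ≈ -567.78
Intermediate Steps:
((E/45)*(-73))*P(5) = ((70/45)*(-73))*5 = ((70*(1/45))*(-73))*5 = ((14/9)*(-73))*5 = -1022/9*5 = -5110/9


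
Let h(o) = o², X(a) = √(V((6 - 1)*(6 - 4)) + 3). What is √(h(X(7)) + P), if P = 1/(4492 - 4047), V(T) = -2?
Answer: √198470/445 ≈ 1.0011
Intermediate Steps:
P = 1/445 ≈ 0.0022472
X(a) = 1 (X(a) = √(-2 + 3) = √1 = 1)
√(h(X(7)) + P) = √(1² + 1/445) = √(1 + 1/445) = √(446/445) = √198470/445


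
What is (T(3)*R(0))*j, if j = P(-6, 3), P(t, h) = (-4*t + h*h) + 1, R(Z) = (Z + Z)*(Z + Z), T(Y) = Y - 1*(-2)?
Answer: 0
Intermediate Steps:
T(Y) = 2 + Y (T(Y) = Y + 2 = 2 + Y)
R(Z) = 4*Z**2 (R(Z) = (2*Z)*(2*Z) = 4*Z**2)
P(t, h) = 1 + h**2 - 4*t (P(t, h) = (-4*t + h**2) + 1 = (h**2 - 4*t) + 1 = 1 + h**2 - 4*t)
j = 34 (j = 1 + 3**2 - 4*(-6) = 1 + 9 + 24 = 34)
(T(3)*R(0))*j = ((2 + 3)*(4*0**2))*34 = (5*(4*0))*34 = (5*0)*34 = 0*34 = 0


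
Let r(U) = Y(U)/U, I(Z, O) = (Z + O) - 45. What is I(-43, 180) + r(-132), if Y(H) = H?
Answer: 93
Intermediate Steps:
I(Z, O) = -45 + O + Z (I(Z, O) = (O + Z) - 45 = -45 + O + Z)
r(U) = 1 (r(U) = U/U = 1)
I(-43, 180) + r(-132) = (-45 + 180 - 43) + 1 = 92 + 1 = 93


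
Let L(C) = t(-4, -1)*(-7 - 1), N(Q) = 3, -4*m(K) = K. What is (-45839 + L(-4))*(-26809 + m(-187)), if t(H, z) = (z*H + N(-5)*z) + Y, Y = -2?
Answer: 4906162719/4 ≈ 1.2265e+9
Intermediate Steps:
m(K) = -K/4
t(H, z) = -2 + 3*z + H*z (t(H, z) = (z*H + 3*z) - 2 = (H*z + 3*z) - 2 = (3*z + H*z) - 2 = -2 + 3*z + H*z)
L(C) = 8 (L(C) = (-2 + 3*(-1) - 4*(-1))*(-7 - 1) = (-2 - 3 + 4)*(-8) = -1*(-8) = 8)
(-45839 + L(-4))*(-26809 + m(-187)) = (-45839 + 8)*(-26809 - ¼*(-187)) = -45831*(-26809 + 187/4) = -45831*(-107049/4) = 4906162719/4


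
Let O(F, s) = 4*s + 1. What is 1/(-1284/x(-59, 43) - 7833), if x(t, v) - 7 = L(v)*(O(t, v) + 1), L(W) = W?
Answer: -7489/58662621 ≈ -0.00012766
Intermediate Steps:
O(F, s) = 1 + 4*s
x(t, v) = 7 + v*(2 + 4*v) (x(t, v) = 7 + v*((1 + 4*v) + 1) = 7 + v*(2 + 4*v))
1/(-1284/x(-59, 43) - 7833) = 1/(-1284/(7 + 43 + 43*(1 + 4*43)) - 7833) = 1/(-1284/(7 + 43 + 43*(1 + 172)) - 7833) = 1/(-1284/(7 + 43 + 43*173) - 7833) = 1/(-1284/(7 + 43 + 7439) - 7833) = 1/(-1284/7489 - 7833) = 1/(-58662621/7489) = -7489/58662621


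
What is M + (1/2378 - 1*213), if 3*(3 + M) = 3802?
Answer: 7500215/7134 ≈ 1051.3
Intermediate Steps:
M = 3793/3 (M = -3 + (1/3)*3802 = -3 + 3802/3 = 3793/3 ≈ 1264.3)
M + (1/2378 - 1*213) = 3793/3 + (1/2378 - 1*213) = 3793/3 + (1/2378 - 213) = 3793/3 - 506513/2378 = 7500215/7134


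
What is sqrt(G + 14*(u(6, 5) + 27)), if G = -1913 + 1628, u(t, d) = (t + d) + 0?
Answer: sqrt(247) ≈ 15.716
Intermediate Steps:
u(t, d) = d + t (u(t, d) = (d + t) + 0 = d + t)
G = -285
sqrt(G + 14*(u(6, 5) + 27)) = sqrt(-285 + 14*((5 + 6) + 27)) = sqrt(-285 + 14*(11 + 27)) = sqrt(-285 + 14*38) = sqrt(-285 + 532) = sqrt(247)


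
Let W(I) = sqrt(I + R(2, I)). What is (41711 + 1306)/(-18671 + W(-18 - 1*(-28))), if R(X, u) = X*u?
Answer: -803170407/348606211 - 43017*sqrt(30)/348606211 ≈ -2.3046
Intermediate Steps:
W(I) = sqrt(3)*sqrt(I) (W(I) = sqrt(I + 2*I) = sqrt(3*I) = sqrt(3)*sqrt(I))
(41711 + 1306)/(-18671 + W(-18 - 1*(-28))) = (41711 + 1306)/(-18671 + sqrt(3)*sqrt(-18 - 1*(-28))) = 43017/(-18671 + sqrt(3)*sqrt(-18 + 28)) = 43017/(-18671 + sqrt(3)*sqrt(10)) = 43017/(-18671 + sqrt(30))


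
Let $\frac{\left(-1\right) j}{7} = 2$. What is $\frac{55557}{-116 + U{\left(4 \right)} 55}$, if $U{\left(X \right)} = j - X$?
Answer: $- \frac{55557}{1106} \approx -50.232$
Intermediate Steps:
$j = -14$ ($j = \left(-7\right) 2 = -14$)
$U{\left(X \right)} = -14 - X$
$\frac{55557}{-116 + U{\left(4 \right)} 55} = \frac{55557}{-116 + \left(-14 - 4\right) 55} = \frac{55557}{-116 - 990} = \frac{55557}{-1106} = 55557 \left(- \frac{1}{1106}\right) = - \frac{55557}{1106}$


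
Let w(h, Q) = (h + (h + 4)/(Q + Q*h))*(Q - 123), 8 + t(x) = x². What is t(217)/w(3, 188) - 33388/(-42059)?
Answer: 1494006401668/6186668605 ≈ 241.49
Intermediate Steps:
t(x) = -8 + x²
w(h, Q) = (-123 + Q)*(h + (4 + h)/(Q + Q*h)) (w(h, Q) = (h + (4 + h)/(Q + Q*h))*(-123 + Q) = (-123 + Q)*(h + (4 + h)/(Q + Q*h)))
t(217)/w(3, 188) - 33388/(-42059) = (-8 + 217²)/(((-492 - 123*3 + 4*188 + 3*188² + 188²*3² - 123*188*3² - 122*188*3)/(188*(1 + 3)))) - 33388/(-42059) = (-8 + 47089)/(((1/188)*(-492 - 369 + 752 + 3*35344 + 35344*9 - 123*188*9 - 68808)/4)) - 33388*(-1/42059) = 47081/(((1/188)*(¼)*(-492 - 369 + 752 + 106032 + 318096 - 208116 - 68808))) + 33388/42059 = 47081/(((1/188)*(¼)*147095)) + 33388/42059 = 47081/(147095/752) + 33388/42059 = 47081*(752/147095) + 33388/42059 = 35404912/147095 + 33388/42059 = 1494006401668/6186668605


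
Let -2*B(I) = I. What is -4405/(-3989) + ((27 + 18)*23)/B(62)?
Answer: -3992060/123659 ≈ -32.283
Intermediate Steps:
B(I) = -I/2
-4405/(-3989) + ((27 + 18)*23)/B(62) = -4405/(-3989) + ((27 + 18)*23)/((-½*62)) = -4405*(-1/3989) + (45*23)/(-31) = 4405/3989 + 1035*(-1/31) = 4405/3989 - 1035/31 = -3992060/123659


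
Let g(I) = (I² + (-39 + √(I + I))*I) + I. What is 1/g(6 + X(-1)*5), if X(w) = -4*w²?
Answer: 13/9562 + I*√7/19124 ≈ 0.0013595 + 0.00013835*I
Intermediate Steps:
g(I) = I + I² + I*(-39 + √2*√I) (g(I) = (I² + (-39 + √(2*I))*I) + I = (I² + (-39 + √2*√I)*I) + I = (I² + I*(-39 + √2*√I)) + I = I + I² + I*(-39 + √2*√I))
1/g(6 + X(-1)*5) = 1/((6 - 4*(-1)²*5)² - 38*(6 - 4*(-1)²*5) + √2*(6 - 4*(-1)²*5)^(3/2)) = 1/((6 - 4*1*5)² - 38*(6 - 4*1*5) + √2*(6 - 4*1*5)^(3/2)) = 1/((6 - 4*5)² - 38*(6 - 4*5) + √2*(6 - 4*5)^(3/2)) = 1/((6 - 20)² - 38*(6 - 20) + √2*(6 - 20)^(3/2)) = 1/((-14)² - 38*(-14) + √2*(-14)^(3/2)) = 1/(196 + 532 + √2*(-14*I*√14)) = 1/(196 + 532 - 28*I*√7) = 1/(728 - 28*I*√7)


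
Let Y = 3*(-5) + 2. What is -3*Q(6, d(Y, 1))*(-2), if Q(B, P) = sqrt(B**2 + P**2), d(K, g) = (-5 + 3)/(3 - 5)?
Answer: 6*sqrt(37) ≈ 36.497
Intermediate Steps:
Y = -13 (Y = -15 + 2 = -13)
d(K, g) = 1 (d(K, g) = -2/(-2) = -2*(-1/2) = 1)
-3*Q(6, d(Y, 1))*(-2) = -3*sqrt(6**2 + 1**2)*(-2) = -3*sqrt(36 + 1)*(-2) = -3*sqrt(37)*(-2) = 6*sqrt(37)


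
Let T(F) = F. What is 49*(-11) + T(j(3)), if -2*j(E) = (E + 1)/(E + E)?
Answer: -1618/3 ≈ -539.33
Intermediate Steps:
j(E) = -(1 + E)/(4*E) (j(E) = -(E + 1)/(2*(E + E)) = -(1 + E)/(2*(2*E)) = -(1 + E)*1/(2*E)/2 = -(1 + E)/(4*E))
49*(-11) + T(j(3)) = 49*(-11) + (1/4)*(-1 - 1*3)/3 = -539 + (1/4)*(1/3)*(-1 - 3) = -539 + (1/4)*(1/3)*(-4) = -539 - 1/3 = -1618/3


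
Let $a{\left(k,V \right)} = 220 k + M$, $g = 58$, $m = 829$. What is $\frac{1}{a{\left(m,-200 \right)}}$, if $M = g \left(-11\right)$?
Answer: $\frac{1}{181742} \approx 5.5023 \cdot 10^{-6}$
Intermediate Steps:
$M = -638$ ($M = 58 \left(-11\right) = -638$)
$a{\left(k,V \right)} = -638 + 220 k$ ($a{\left(k,V \right)} = 220 k - 638 = -638 + 220 k$)
$\frac{1}{a{\left(m,-200 \right)}} = \frac{1}{-638 + 220 \cdot 829} = \frac{1}{-638 + 182380} = \frac{1}{181742}$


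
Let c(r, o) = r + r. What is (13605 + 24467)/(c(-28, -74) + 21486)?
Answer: 19036/10715 ≈ 1.7766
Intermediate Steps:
c(r, o) = 2*r
(13605 + 24467)/(c(-28, -74) + 21486) = (13605 + 24467)/(2*(-28) + 21486) = 38072/(-56 + 21486) = 38072/21430 = 38072*(1/21430) = 19036/10715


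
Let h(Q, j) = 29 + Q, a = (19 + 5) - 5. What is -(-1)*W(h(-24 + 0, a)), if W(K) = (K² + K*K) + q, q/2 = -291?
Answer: -532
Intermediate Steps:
q = -582 (q = 2*(-291) = -582)
a = 19 (a = 24 - 5 = 19)
W(K) = -582 + 2*K² (W(K) = (K² + K*K) - 582 = (K² + K²) - 582 = 2*K² - 582 = -582 + 2*K²)
-(-1)*W(h(-24 + 0, a)) = -(-1)*(-582 + 2*(29 + (-24 + 0))²) = -(-1)*(-582 + 2*(29 - 24)²) = -(-1)*(-582 + 2*5²) = -(-1)*(-582 + 2*25) = -(-1)*(-582 + 50) = -(-1)*(-532) = -1*532 = -532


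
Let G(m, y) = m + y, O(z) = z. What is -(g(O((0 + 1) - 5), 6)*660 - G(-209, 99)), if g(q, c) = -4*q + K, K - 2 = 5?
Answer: -15290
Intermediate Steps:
K = 7 (K = 2 + 5 = 7)
g(q, c) = 7 - 4*q (g(q, c) = -4*q + 7 = 7 - 4*q)
-(g(O((0 + 1) - 5), 6)*660 - G(-209, 99)) = -((7 - 4*((0 + 1) - 5))*660 - (-209 + 99)) = -((7 - 4*(1 - 5))*660 - 1*(-110)) = -((7 - 4*(-4))*660 + 110) = -((7 + 16)*660 + 110) = -(23*660 + 110) = -(15180 + 110) = -1*15290 = -15290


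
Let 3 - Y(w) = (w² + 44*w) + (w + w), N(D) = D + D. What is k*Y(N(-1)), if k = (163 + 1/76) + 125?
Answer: 1991899/76 ≈ 26209.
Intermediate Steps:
N(D) = 2*D
Y(w) = 3 - w² - 46*w (Y(w) = 3 - ((w² + 44*w) + (w + w)) = 3 - ((w² + 44*w) + 2*w) = 3 - (w² + 46*w) = 3 + (-w² - 46*w) = 3 - w² - 46*w)
k = 21889/76 (k = (163 + 1/76) + 125 = 12389/76 + 125 = 21889/76 ≈ 288.01)
k*Y(N(-1)) = 21889*(3 - (2*(-1))² - 92*(-1))/76 = 21889*(3 - 1*(-2)² - 46*(-2))/76 = 21889*(3 - 1*4 + 92)/76 = 21889*(3 - 4 + 92)/76 = (21889/76)*91 = 1991899/76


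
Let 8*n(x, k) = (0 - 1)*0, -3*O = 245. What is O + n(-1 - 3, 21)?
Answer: -245/3 ≈ -81.667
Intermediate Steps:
O = -245/3 (O = -⅓*245 = -245/3 ≈ -81.667)
n(x, k) = 0 (n(x, k) = ((0 - 1)*0)/8 = (-1*0)/8 = (⅛)*0 = 0)
O + n(-1 - 3, 21) = -245/3 + 0 = -245/3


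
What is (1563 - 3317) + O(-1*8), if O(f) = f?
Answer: -1762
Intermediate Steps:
(1563 - 3317) + O(-1*8) = (1563 - 3317) - 1*8 = -1754 - 8 = -1762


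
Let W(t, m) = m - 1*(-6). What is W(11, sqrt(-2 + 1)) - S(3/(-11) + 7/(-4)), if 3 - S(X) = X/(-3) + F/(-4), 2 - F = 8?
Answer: 683/132 + I ≈ 5.1742 + 1.0*I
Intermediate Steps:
F = -6 (F = 2 - 1*8 = 2 - 8 = -6)
S(X) = 3/2 + X/3 (S(X) = 3 - (X/(-3) - 6/(-4)) = 3 - (X*(-1/3) - 6*(-1/4)) = 3 - (-X/3 + 3/2) = 3 - (3/2 - X/3) = 3 + (-3/2 + X/3) = 3/2 + X/3)
W(t, m) = 6 + m (W(t, m) = m + 6 = 6 + m)
W(11, sqrt(-2 + 1)) - S(3/(-11) + 7/(-4)) = (6 + sqrt(-2 + 1)) - (3/2 + (3/(-11) + 7/(-4))/3) = (6 + sqrt(-1)) - (3/2 + (3*(-1/11) + 7*(-1/4))/3) = (6 + I) - (3/2 + (-3/11 - 7/4)/3) = (6 + I) - (3/2 + (1/3)*(-89/44)) = (6 + I) - (3/2 - 89/132) = (6 + I) - 1*109/132 = (6 + I) - 109/132 = 683/132 + I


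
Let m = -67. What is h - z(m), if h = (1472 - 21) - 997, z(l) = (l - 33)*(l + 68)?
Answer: 554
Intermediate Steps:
z(l) = (-33 + l)*(68 + l)
h = 454 (h = 1451 - 997 = 454)
h - z(m) = 454 - (-2244 + (-67)² + 35*(-67)) = 454 - (-2244 + 4489 - 2345) = 454 - 1*(-100) = 454 + 100 = 554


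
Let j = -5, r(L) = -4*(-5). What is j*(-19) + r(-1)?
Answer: 115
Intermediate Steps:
r(L) = 20
j*(-19) + r(-1) = -5*(-19) + 20 = 95 + 20 = 115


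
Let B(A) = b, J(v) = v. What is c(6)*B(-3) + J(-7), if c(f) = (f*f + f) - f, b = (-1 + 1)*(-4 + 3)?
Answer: -7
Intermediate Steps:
b = 0 (b = 0*(-1) = 0)
B(A) = 0
c(f) = f² (c(f) = (f² + f) - f = (f + f²) - f = f²)
c(6)*B(-3) + J(-7) = 6²*0 - 7 = 36*0 - 7 = 0 - 7 = -7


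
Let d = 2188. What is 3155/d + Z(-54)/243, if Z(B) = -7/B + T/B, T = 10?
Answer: 6898891/4785156 ≈ 1.4417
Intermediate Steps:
Z(B) = 3/B (Z(B) = -7/B + 10/B = 3/B)
3155/d + Z(-54)/243 = 3155/2188 + (3/(-54))/243 = 3155*(1/2188) + (3*(-1/54))*(1/243) = 3155/2188 - 1/18*1/243 = 3155/2188 - 1/4374 = 6898891/4785156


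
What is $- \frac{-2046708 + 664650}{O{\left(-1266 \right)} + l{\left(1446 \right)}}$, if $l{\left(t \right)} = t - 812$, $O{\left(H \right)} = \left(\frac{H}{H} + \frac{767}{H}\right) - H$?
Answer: $\frac{1749685428}{2405899} \approx 727.25$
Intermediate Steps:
$O{\left(H \right)} = 1 - H + \frac{767}{H}$ ($O{\left(H \right)} = \left(1 + \frac{767}{H}\right) - H = 1 - H + \frac{767}{H}$)
$l{\left(t \right)} = -812 + t$ ($l{\left(t \right)} = t - 812 = -812 + t$)
$- \frac{-2046708 + 664650}{O{\left(-1266 \right)} + l{\left(1446 \right)}} = - \frac{-2046708 + 664650}{\left(1 - -1266 + \frac{767}{-1266}\right) + \left(-812 + 1446\right)} = - \frac{-1382058}{\left(1 + 1266 + 767 \left(- \frac{1}{1266}\right)\right) + 634} = - \frac{-1382058}{\left(1 + 1266 - \frac{767}{1266}\right) + 634} = - \frac{-1382058}{\frac{1603255}{1266} + 634} = - \frac{-1382058}{\frac{2405899}{1266}} = - \frac{\left(-1382058\right) 1266}{2405899} = \left(-1\right) \left(- \frac{1749685428}{2405899}\right) = \frac{1749685428}{2405899}$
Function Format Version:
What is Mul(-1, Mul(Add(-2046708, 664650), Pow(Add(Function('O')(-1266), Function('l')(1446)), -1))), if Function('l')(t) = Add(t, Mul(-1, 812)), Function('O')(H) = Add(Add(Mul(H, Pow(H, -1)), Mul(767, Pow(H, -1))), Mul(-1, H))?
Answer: Rational(1749685428, 2405899) ≈ 727.25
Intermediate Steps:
Function('O')(H) = Add(1, Mul(-1, H), Mul(767, Pow(H, -1))) (Function('O')(H) = Add(Add(1, Mul(767, Pow(H, -1))), Mul(-1, H)) = Add(1, Mul(-1, H), Mul(767, Pow(H, -1))))
Function('l')(t) = Add(-812, t) (Function('l')(t) = Add(t, -812) = Add(-812, t))
Mul(-1, Mul(Add(-2046708, 664650), Pow(Add(Function('O')(-1266), Function('l')(1446)), -1))) = Mul(-1, Mul(Add(-2046708, 664650), Pow(Add(Add(1, Mul(-1, -1266), Mul(767, Pow(-1266, -1))), Add(-812, 1446)), -1))) = Mul(-1, Mul(-1382058, Pow(Add(Add(1, 1266, Mul(767, Rational(-1, 1266))), 634), -1))) = Mul(-1, Mul(-1382058, Pow(Add(Add(1, 1266, Rational(-767, 1266)), 634), -1))) = Mul(-1, Mul(-1382058, Pow(Add(Rational(1603255, 1266), 634), -1))) = Mul(-1, Mul(-1382058, Pow(Rational(2405899, 1266), -1))) = Mul(-1, Mul(-1382058, Rational(1266, 2405899))) = Mul(-1, Rational(-1749685428, 2405899)) = Rational(1749685428, 2405899)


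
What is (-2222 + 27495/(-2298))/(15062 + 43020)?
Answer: -1711217/44490812 ≈ -0.038462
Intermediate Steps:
(-2222 + 27495/(-2298))/(15062 + 43020) = (-2222 + 27495*(-1/2298))/58082 = (-2222 - 9165/766)*(1/58082) = -1711217/766*1/58082 = -1711217/44490812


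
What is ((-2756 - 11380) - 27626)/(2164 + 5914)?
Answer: -2983/577 ≈ -5.1698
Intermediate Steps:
((-2756 - 11380) - 27626)/(2164 + 5914) = (-14136 - 27626)/8078 = -41762*1/8078 = -2983/577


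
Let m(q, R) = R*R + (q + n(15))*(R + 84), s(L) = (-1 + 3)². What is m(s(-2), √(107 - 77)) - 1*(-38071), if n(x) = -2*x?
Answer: 35917 - 26*√30 ≈ 35775.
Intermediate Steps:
s(L) = 4 (s(L) = 2² = 4)
m(q, R) = R² + (-30 + q)*(84 + R) (m(q, R) = R*R + (q - 2*15)*(R + 84) = R² + (q - 30)*(84 + R) = R² + (-30 + q)*(84 + R))
m(s(-2), √(107 - 77)) - 1*(-38071) = (-2520 + (√(107 - 77))² - 30*√(107 - 77) + 84*4 + √(107 - 77)*4) - 1*(-38071) = (-2520 + (√30)² - 30*√30 + 336 + √30*4) + 38071 = (-2520 + 30 - 30*√30 + 336 + 4*√30) + 38071 = (-2154 - 26*√30) + 38071 = 35917 - 26*√30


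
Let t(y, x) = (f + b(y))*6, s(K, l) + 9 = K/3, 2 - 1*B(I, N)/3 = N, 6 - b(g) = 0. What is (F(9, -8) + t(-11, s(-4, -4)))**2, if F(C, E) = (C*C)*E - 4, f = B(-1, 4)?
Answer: 425104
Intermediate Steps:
b(g) = 6 (b(g) = 6 - 1*0 = 6 + 0 = 6)
B(I, N) = 6 - 3*N
s(K, l) = -9 + K/3
f = -6 (f = 6 - 3*4 = 6 - 12 = -6)
F(C, E) = -4 + E*C**2 (F(C, E) = C**2*E - 4 = E*C**2 - 4 = -4 + E*C**2)
t(y, x) = 0 (t(y, x) = (-6 + 6)*6 = 0*6 = 0)
(F(9, -8) + t(-11, s(-4, -4)))**2 = ((-4 - 8*9**2) + 0)**2 = ((-4 - 8*81) + 0)**2 = ((-4 - 648) + 0)**2 = (-652 + 0)**2 = (-652)**2 = 425104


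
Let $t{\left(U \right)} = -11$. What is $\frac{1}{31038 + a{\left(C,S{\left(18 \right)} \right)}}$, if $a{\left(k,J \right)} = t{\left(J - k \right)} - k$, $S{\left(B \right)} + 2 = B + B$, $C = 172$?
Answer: $\frac{1}{30855} \approx 3.241 \cdot 10^{-5}$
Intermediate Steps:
$S{\left(B \right)} = -2 + 2 B$ ($S{\left(B \right)} = -2 + \left(B + B\right) = -2 + 2 B$)
$a{\left(k,J \right)} = -11 - k$
$\frac{1}{31038 + a{\left(C,S{\left(18 \right)} \right)}} = \frac{1}{31038 - 183} = \frac{1}{30855}$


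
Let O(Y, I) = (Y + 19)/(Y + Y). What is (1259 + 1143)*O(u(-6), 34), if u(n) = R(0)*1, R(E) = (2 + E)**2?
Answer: 27623/4 ≈ 6905.8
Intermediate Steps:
u(n) = 4 (u(n) = (2 + 0)**2*1 = 2**2*1 = 4*1 = 4)
O(Y, I) = (19 + Y)/(2*Y) (O(Y, I) = (19 + Y)/((2*Y)) = (19 + Y)*(1/(2*Y)) = (19 + Y)/(2*Y))
(1259 + 1143)*O(u(-6), 34) = (1259 + 1143)*((1/2)*(19 + 4)/4) = 2402*((1/2)*(1/4)*23) = 2402*(23/8) = 27623/4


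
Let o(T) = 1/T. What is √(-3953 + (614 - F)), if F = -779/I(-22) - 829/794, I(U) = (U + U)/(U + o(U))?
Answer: I*√899419819082/17468 ≈ 54.292*I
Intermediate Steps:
I(U) = 2*U/(U + 1/U) (I(U) = (U + U)/(U + 1/U) = (2*U)/(U + 1/U) = 2*U/(U + 1/U))
F = -150393791/384296 (F = -779/(2*(-22)²/(1 + (-22)²)) - 829/794 = -779/(2*484/(1 + 484)) - 829*1/794 = -779/(2*484/485) - 829/794 = -779/(2*484*(1/485)) - 829/794 = -779/968/485 - 829/794 = -779*485/968 - 829/794 = -377815/968 - 829/794 = -150393791/384296 ≈ -391.35)
√(-3953 + (614 - F)) = √(-3953 + (614 - 1*(-150393791/384296))) = √(-3953 + (614 + 150393791/384296)) = √(-3953 + 386351535/384296) = √(-1132770553/384296) = I*√899419819082/17468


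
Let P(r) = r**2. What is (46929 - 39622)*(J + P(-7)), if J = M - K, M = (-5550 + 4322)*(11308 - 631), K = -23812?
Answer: -95630325965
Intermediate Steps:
M = -13111356 (M = -1228*10677 = -13111356)
J = -13087544 (J = -13111356 - 1*(-23812) = -13111356 + 23812 = -13087544)
(46929 - 39622)*(J + P(-7)) = (46929 - 39622)*(-13087544 + (-7)**2) = 7307*(-13087544 + 49) = 7307*(-13087495) = -95630325965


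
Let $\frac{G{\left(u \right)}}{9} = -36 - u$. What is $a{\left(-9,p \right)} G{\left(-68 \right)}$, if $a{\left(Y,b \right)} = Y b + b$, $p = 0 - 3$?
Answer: $6912$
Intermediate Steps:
$G{\left(u \right)} = -324 - 9 u$ ($G{\left(u \right)} = 9 \left(-36 - u\right) = -324 - 9 u$)
$p = -3$ ($p = 0 - 3 = -3$)
$a{\left(Y,b \right)} = b + Y b$
$a{\left(-9,p \right)} G{\left(-68 \right)} = - 3 \left(1 - 9\right) \left(-324 - -612\right) = \left(-3\right) \left(-8\right) \left(-324 + 612\right) = 24 \cdot 288 = 6912$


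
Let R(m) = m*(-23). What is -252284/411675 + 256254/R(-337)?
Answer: 103537912166/3190892925 ≈ 32.448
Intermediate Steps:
R(m) = -23*m
-252284/411675 + 256254/R(-337) = -252284/411675 + 256254/((-23*(-337))) = -252284*1/411675 + 256254/7751 = -252284/411675 + 256254*(1/7751) = -252284/411675 + 256254/7751 = 103537912166/3190892925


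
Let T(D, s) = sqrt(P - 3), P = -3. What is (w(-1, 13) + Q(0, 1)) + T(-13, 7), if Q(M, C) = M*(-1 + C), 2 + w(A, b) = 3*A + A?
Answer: -6 + I*sqrt(6) ≈ -6.0 + 2.4495*I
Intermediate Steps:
w(A, b) = -2 + 4*A (w(A, b) = -2 + (3*A + A) = -2 + 4*A)
T(D, s) = I*sqrt(6) (T(D, s) = sqrt(-3 - 3) = sqrt(-6) = I*sqrt(6))
(w(-1, 13) + Q(0, 1)) + T(-13, 7) = ((-2 + 4*(-1)) + 0*(-1 + 1)) + I*sqrt(6) = ((-2 - 4) + 0*0) + I*sqrt(6) = (-6 + 0) + I*sqrt(6) = -6 + I*sqrt(6)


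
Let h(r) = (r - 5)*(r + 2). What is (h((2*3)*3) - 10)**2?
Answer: 62500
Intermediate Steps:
h(r) = (-5 + r)*(2 + r)
(h((2*3)*3) - 10)**2 = ((-10 + ((2*3)*3)**2 - 3*2*3*3) - 10)**2 = ((-10 + (6*3)**2 - 18*3) - 10)**2 = ((-10 + 18**2 - 3*18) - 10)**2 = ((-10 + 324 - 54) - 10)**2 = (260 - 10)**2 = 250**2 = 62500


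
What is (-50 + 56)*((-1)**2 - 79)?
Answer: -468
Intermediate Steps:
(-50 + 56)*((-1)**2 - 79) = 6*(1 - 79) = 6*(-78) = -468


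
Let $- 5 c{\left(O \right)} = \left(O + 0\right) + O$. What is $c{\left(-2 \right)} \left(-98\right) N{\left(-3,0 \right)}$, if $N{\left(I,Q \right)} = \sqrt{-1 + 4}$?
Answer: $- \frac{392 \sqrt{3}}{5} \approx -135.79$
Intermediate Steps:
$N{\left(I,Q \right)} = \sqrt{3}$
$c{\left(O \right)} = - \frac{2 O}{5}$ ($c{\left(O \right)} = - \frac{\left(O + 0\right) + O}{5} = - \frac{O + O}{5} = - \frac{2 O}{5}$)
$c{\left(-2 \right)} \left(-98\right) N{\left(-3,0 \right)} = \left(- \frac{2}{5}\right) \left(-2\right) \left(-98\right) \sqrt{3} = \frac{4}{5} \left(-98\right) \sqrt{3} = - \frac{392 \sqrt{3}}{5}$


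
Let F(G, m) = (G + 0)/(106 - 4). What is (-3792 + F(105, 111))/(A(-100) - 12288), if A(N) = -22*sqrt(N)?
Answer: 49494912/160483553 - 7089115*I/1283868424 ≈ 0.30841 - 0.0055217*I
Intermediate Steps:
F(G, m) = G/102
(-3792 + F(105, 111))/(A(-100) - 12288) = (-3792 + (1/102)*105)/(-220*I - 12288) = (-3792 + 35/34)/(-220*I - 12288) = -128893/(34*(-220*I - 12288)) = -128893*(-12288 + 220*I)/151043344/34 = -128893*(-12288 + 220*I)/5135473696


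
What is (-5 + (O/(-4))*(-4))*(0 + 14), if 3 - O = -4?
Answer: 28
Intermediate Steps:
O = 7 (O = 3 - 1*(-4) = 3 + 4 = 7)
(-5 + (O/(-4))*(-4))*(0 + 14) = (-5 + (7/(-4))*(-4))*(0 + 14) = (-5 + (7*(-1/4))*(-4))*14 = (-5 - 7/4*(-4))*14 = (-5 + 7)*14 = 2*14 = 28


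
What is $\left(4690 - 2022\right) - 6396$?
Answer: $-3728$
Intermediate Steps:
$\left(4690 - 2022\right) - 6396 = 2668 - 6396 = -3728$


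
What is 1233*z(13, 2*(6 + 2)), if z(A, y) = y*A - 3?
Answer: 252765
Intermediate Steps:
z(A, y) = -3 + A*y (z(A, y) = A*y - 3 = -3 + A*y)
1233*z(13, 2*(6 + 2)) = 1233*(-3 + 13*(2*(6 + 2))) = 1233*(-3 + 13*(2*8)) = 1233*(-3 + 13*16) = 1233*(-3 + 208) = 1233*205 = 252765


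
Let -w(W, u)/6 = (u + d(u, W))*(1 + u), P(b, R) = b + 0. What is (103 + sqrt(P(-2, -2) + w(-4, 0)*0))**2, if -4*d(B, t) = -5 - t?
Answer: (103 + I*sqrt(2))**2 ≈ 10607.0 + 291.33*I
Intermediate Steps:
d(B, t) = 5/4 + t/4 (d(B, t) = -(-5 - t)/4 = 5/4 + t/4)
P(b, R) = b
w(W, u) = -6*(1 + u)*(5/4 + u + W/4) (w(W, u) = -6*(u + (5/4 + W/4))*(1 + u) = -6*(5/4 + u + W/4)*(1 + u) = -6*(1 + u)*(5/4 + u + W/4))
(103 + sqrt(P(-2, -2) + w(-4, 0)*0))**2 = (103 + sqrt(-2 + (-15/2 - 6*0**2 - 27/2*0 - 3/2*(-4) - 3/2*(-4)*0)*0))**2 = (103 + sqrt(-2 + (-15/2 - 6*0 + 0 + 6 + 0)*0))**2 = (103 + sqrt(-2 + (-15/2 + 0 + 0 + 6 + 0)*0))**2 = (103 + sqrt(-2 - 3/2*0))**2 = (103 + sqrt(-2 + 0))**2 = (103 + sqrt(-2))**2 = (103 + I*sqrt(2))**2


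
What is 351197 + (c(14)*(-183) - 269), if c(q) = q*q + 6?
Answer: 313962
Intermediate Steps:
c(q) = 6 + q² (c(q) = q² + 6 = 6 + q²)
351197 + (c(14)*(-183) - 269) = 351197 + ((6 + 14²)*(-183) - 269) = 351197 + ((6 + 196)*(-183) - 269) = 351197 + (202*(-183) - 269) = 351197 + (-36966 - 269) = 351197 - 37235 = 313962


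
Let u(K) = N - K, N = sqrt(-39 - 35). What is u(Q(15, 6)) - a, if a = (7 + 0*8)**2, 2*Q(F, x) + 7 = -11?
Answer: -40 + I*sqrt(74) ≈ -40.0 + 8.6023*I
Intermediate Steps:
Q(F, x) = -9 (Q(F, x) = -7/2 + (1/2)*(-11) = -7/2 - 11/2 = -9)
N = I*sqrt(74) (N = sqrt(-74) = I*sqrt(74) ≈ 8.6023*I)
a = 49 (a = (7 + 0)**2 = 7**2 = 49)
u(K) = -K + I*sqrt(74) (u(K) = I*sqrt(74) - K = -K + I*sqrt(74))
u(Q(15, 6)) - a = (-1*(-9) + I*sqrt(74)) - 1*49 = (9 + I*sqrt(74)) - 49 = -40 + I*sqrt(74)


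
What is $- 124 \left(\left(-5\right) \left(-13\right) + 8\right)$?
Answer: $-9052$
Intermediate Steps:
$- 124 \left(\left(-5\right) \left(-13\right) + 8\right) = - 124 \left(65 + 8\right) = \left(-124\right) 73 = -9052$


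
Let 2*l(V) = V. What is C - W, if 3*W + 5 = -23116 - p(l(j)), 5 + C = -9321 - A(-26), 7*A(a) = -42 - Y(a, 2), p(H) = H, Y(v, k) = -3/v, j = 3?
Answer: -146736/91 ≈ -1612.5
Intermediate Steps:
l(V) = V/2
A(a) = -6 + 3/(7*a) (A(a) = (-42 - (-3)/a)/7 = (-42 + 3/a)/7 = -6 + 3/(7*a))
C = -1696237/182 (C = -5 + (-9321 - (-6 + (3/7)/(-26))) = -5 + (-9321 - (-6 + (3/7)*(-1/26))) = -5 + (-9321 - (-6 - 3/182)) = -5 + (-9321 - 1*(-1095/182)) = -5 + (-9321 + 1095/182) = -5 - 1695327/182 = -1696237/182 ≈ -9320.0)
W = -15415/2 (W = -5/3 + (-23116 - 3/2)/3 = -5/3 + (⅓)*(-46235/2) = -5/3 - 46235/6 = -15415/2 ≈ -7707.5)
C - W = -1696237/182 - 1*(-15415/2) = -1696237/182 + 15415/2 = -146736/91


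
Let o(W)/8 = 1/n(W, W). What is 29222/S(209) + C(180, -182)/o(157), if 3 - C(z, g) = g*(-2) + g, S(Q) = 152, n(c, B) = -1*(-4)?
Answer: 411/4 ≈ 102.75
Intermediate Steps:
n(c, B) = 4
C(z, g) = 3 + g (C(z, g) = 3 - (g*(-2) + g) = 3 - (-2*g + g) = 3 - (-1)*g = 3 + g)
o(W) = 2 (o(W) = 8/4 = 8*(¼) = 2)
29222/S(209) + C(180, -182)/o(157) = 29222/152 + (3 - 182)/2 = 29222*(1/152) - 179*½ = 769/4 - 179/2 = 411/4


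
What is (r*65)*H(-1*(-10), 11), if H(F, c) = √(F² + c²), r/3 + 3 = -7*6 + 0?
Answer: -8775*√221 ≈ -1.3045e+5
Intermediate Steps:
r = -135 (r = -9 + 3*(-7*6 + 0) = -9 + 3*(-42 + 0) = -9 + 3*(-42) = -9 - 126 = -135)
(r*65)*H(-1*(-10), 11) = (-135*65)*√((-1*(-10))² + 11²) = -8775*√(10² + 121) = -8775*√(100 + 121) = -8775*√221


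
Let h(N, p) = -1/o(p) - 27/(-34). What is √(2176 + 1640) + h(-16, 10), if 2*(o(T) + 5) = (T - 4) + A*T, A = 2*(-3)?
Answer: 449/544 + 6*√106 ≈ 62.599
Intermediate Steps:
A = -6
o(T) = -7 - 5*T/2 (o(T) = -5 + ((T - 4) - 6*T)/2 = -5 + ((-4 + T) - 6*T)/2 = -5 + (-4 - 5*T)/2 = -5 + (-2 - 5*T/2) = -7 - 5*T/2)
h(N, p) = 27/34 - 1/(-7 - 5*p/2) (h(N, p) = -1/(-7 - 5*p/2) - 27/(-34) = -1/(-7 - 5*p/2) - 27*(-1/34) = -1/(-7 - 5*p/2) + 27/34 = 27/34 - 1/(-7 - 5*p/2))
√(2176 + 1640) + h(-16, 10) = √(2176 + 1640) + (446 + 135*10)/(34*(14 + 5*10)) = √3816 + (446 + 1350)/(34*(14 + 50)) = 6*√106 + (1/34)*1796/64 = 6*√106 + (1/34)*(1/64)*1796 = 6*√106 + 449/544 = 449/544 + 6*√106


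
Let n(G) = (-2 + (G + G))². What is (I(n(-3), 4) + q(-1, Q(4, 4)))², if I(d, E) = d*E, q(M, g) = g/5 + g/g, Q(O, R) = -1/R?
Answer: 26409321/400 ≈ 66023.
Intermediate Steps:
q(M, g) = 1 + g/5 (q(M, g) = g*(⅕) + 1 = g/5 + 1 = 1 + g/5)
n(G) = (-2 + 2*G)²
I(d, E) = E*d
(I(n(-3), 4) + q(-1, Q(4, 4)))² = (4*(4*(-1 - 3)²) + (1 + (-1/4)/5))² = (4*(4*(-4)²) + (1 + (-1*¼)/5))² = (4*(4*16) + (1 + (⅕)*(-¼)))² = (4*64 + (1 - 1/20))² = (256 + 19/20)² = (5139/20)² = 26409321/400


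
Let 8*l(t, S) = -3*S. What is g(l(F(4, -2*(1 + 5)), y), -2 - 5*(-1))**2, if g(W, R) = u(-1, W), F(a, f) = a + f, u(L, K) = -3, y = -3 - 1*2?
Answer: 9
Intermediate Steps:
y = -5 (y = -3 - 2 = -5)
l(t, S) = -3*S/8 (l(t, S) = (-3*S)/8 = -3*S/8)
g(W, R) = -3
g(l(F(4, -2*(1 + 5)), y), -2 - 5*(-1))**2 = (-3)**2 = 9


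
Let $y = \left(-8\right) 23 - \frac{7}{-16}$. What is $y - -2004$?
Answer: $\frac{29127}{16} \approx 1820.4$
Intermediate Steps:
$y = - \frac{2937}{16}$ ($y = -184 - - \frac{7}{16} = -184 + \frac{7}{16} = - \frac{2937}{16} \approx -183.56$)
$y - -2004 = - \frac{2937}{16} - -2004 = - \frac{2937}{16} + 2004 = \frac{29127}{16}$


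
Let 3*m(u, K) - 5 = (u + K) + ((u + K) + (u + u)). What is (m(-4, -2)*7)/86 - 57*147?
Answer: -720629/86 ≈ -8379.4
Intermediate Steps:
m(u, K) = 5/3 + 2*K/3 + 4*u/3 (m(u, K) = 5/3 + ((u + K) + ((u + K) + (u + u)))/3 = 5/3 + ((K + u) + ((K + u) + 2*u))/3 = 5/3 + ((K + u) + (K + 3*u))/3 = 5/3 + (2*K + 4*u)/3 = 5/3 + (2*K/3 + 4*u/3) = 5/3 + 2*K/3 + 4*u/3)
(m(-4, -2)*7)/86 - 57*147 = ((5/3 + (⅔)*(-2) + (4/3)*(-4))*7)/86 - 57*147 = ((5/3 - 4/3 - 16/3)*7)*(1/86) - 8379 = -5*7*(1/86) - 8379 = -35*1/86 - 8379 = -35/86 - 8379 = -720629/86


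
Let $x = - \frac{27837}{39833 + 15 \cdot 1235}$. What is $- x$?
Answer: $\frac{27837}{58358} \approx 0.477$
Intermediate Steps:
$x = - \frac{27837}{58358}$ ($x = - \frac{27837}{39833 + 18525} = - \frac{27837}{58358} \approx -0.477$)
$- x = \left(-1\right) \left(- \frac{27837}{58358}\right) = \frac{27837}{58358}$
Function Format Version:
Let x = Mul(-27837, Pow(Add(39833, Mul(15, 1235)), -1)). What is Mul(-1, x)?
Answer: Rational(27837, 58358) ≈ 0.47700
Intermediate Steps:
x = Rational(-27837, 58358) (x = Mul(-27837, Pow(Add(39833, 18525), -1)) = Mul(-27837, Pow(58358, -1)) = Mul(-27837, Rational(1, 58358)) = Rational(-27837, 58358) ≈ -0.47700)
Mul(-1, x) = Mul(-1, Rational(-27837, 58358)) = Rational(27837, 58358)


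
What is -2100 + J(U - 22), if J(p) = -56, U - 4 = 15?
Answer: -2156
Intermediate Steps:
U = 19 (U = 4 + 15 = 19)
-2100 + J(U - 22) = -2100 - 56 = -2156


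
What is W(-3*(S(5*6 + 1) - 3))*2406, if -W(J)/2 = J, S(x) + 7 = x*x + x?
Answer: 14176152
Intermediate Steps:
S(x) = -7 + x + x² (S(x) = -7 + (x*x + x) = -7 + (x² + x) = -7 + (x + x²) = -7 + x + x²)
W(J) = -2*J
W(-3*(S(5*6 + 1) - 3))*2406 = -(-6)*((-7 + (5*6 + 1) + (5*6 + 1)²) - 3)*2406 = -(-6)*((-7 + (30 + 1) + (30 + 1)²) - 3)*2406 = -(-6)*((-7 + 31 + 31²) - 3)*2406 = -(-6)*((-7 + 31 + 961) - 3)*2406 = -(-6)*(985 - 3)*2406 = -(-6)*982*2406 = -2*(-2946)*2406 = 5892*2406 = 14176152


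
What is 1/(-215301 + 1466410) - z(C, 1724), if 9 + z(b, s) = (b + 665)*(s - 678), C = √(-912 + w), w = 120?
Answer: -870247649328/1251109 - 6276*I*√22 ≈ -6.9558e+5 - 29437.0*I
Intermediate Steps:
C = 6*I*√22 (C = √(-912 + 120) = √(-792) = 6*I*√22 ≈ 28.142*I)
z(b, s) = -9 + (-678 + s)*(665 + b) (z(b, s) = -9 + (b + 665)*(s - 678) = -9 + (665 + b)*(-678 + s) = -9 + (-678 + s)*(665 + b))
1/(-215301 + 1466410) - z(C, 1724) = 1/(-215301 + 1466410) - (-450879 - 4068*I*√22 + 665*1724 + (6*I*√22)*1724) = 1/1251109 - (-450879 - 4068*I*√22 + 1146460 + 10344*I*√22) = 1/1251109 - (695581 + 6276*I*√22) = 1/1251109 + (-695581 - 6276*I*√22) = -870247649328/1251109 - 6276*I*√22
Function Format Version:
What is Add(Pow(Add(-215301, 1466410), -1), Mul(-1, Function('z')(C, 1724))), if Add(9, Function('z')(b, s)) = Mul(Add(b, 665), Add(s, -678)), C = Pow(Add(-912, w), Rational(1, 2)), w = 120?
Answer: Add(Rational(-870247649328, 1251109), Mul(-6276, I, Pow(22, Rational(1, 2)))) ≈ Add(-6.9558e+5, Mul(-29437., I))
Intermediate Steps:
C = Mul(6, I, Pow(22, Rational(1, 2))) (C = Pow(Add(-912, 120), Rational(1, 2)) = Pow(-792, Rational(1, 2)) = Mul(6, I, Pow(22, Rational(1, 2))) ≈ Mul(28.142, I))
Function('z')(b, s) = Add(-9, Mul(Add(-678, s), Add(665, b))) (Function('z')(b, s) = Add(-9, Mul(Add(b, 665), Add(s, -678))) = Add(-9, Mul(Add(665, b), Add(-678, s))) = Add(-9, Mul(Add(-678, s), Add(665, b))))
Add(Pow(Add(-215301, 1466410), -1), Mul(-1, Function('z')(C, 1724))) = Add(Pow(Add(-215301, 1466410), -1), Mul(-1, Add(-450879, Mul(-678, Mul(6, I, Pow(22, Rational(1, 2)))), Mul(665, 1724), Mul(Mul(6, I, Pow(22, Rational(1, 2))), 1724)))) = Add(Pow(1251109, -1), Mul(-1, Add(-450879, Mul(-4068, I, Pow(22, Rational(1, 2))), 1146460, Mul(10344, I, Pow(22, Rational(1, 2)))))) = Add(Rational(1, 1251109), Mul(-1, Add(695581, Mul(6276, I, Pow(22, Rational(1, 2)))))) = Add(Rational(1, 1251109), Add(-695581, Mul(-6276, I, Pow(22, Rational(1, 2))))) = Add(Rational(-870247649328, 1251109), Mul(-6276, I, Pow(22, Rational(1, 2))))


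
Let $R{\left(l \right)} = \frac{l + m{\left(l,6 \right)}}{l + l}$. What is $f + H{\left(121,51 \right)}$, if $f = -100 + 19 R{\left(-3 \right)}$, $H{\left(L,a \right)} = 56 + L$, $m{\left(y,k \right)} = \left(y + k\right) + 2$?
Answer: $\frac{212}{3} \approx 70.667$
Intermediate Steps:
$m{\left(y,k \right)} = 2 + k + y$ ($m{\left(y,k \right)} = \left(k + y\right) + 2 = 2 + k + y$)
$R{\left(l \right)} = \frac{8 + 2 l}{2 l}$ ($R{\left(l \right)} = \frac{l + \left(2 + 6 + l\right)}{l + l} = \frac{l + \left(8 + l\right)}{2 l} = \left(8 + 2 l\right) \frac{1}{2 l} = \frac{8 + 2 l}{2 l}$)
$f = - \frac{319}{3}$ ($f = -100 + 19 \frac{4 - 3}{-3} = -100 + 19 \left(\left(- \frac{1}{3}\right) 1\right) = -100 + 19 \left(- \frac{1}{3}\right) = -100 - \frac{19}{3} = - \frac{319}{3} \approx -106.33$)
$f + H{\left(121,51 \right)} = - \frac{319}{3} + \left(56 + 121\right) = - \frac{319}{3} + 177 = \frac{212}{3}$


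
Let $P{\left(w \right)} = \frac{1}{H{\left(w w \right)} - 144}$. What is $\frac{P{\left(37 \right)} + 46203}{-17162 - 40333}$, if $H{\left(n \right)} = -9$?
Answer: $- \frac{7069058}{8796735} \approx -0.8036$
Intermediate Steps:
$P{\left(w \right)} = - \frac{1}{153}$ ($P{\left(w \right)} = \frac{1}{-9 - 144} = \frac{1}{-153} = - \frac{1}{153}$)
$\frac{P{\left(37 \right)} + 46203}{-17162 - 40333} = \frac{- \frac{1}{153} + 46203}{-17162 - 40333} = \frac{7069058}{153 \left(-57495\right)} = \frac{7069058}{153} \left(- \frac{1}{57495}\right) = - \frac{7069058}{8796735}$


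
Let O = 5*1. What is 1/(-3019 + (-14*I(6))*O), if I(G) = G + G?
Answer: -1/3859 ≈ -0.00025913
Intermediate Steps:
I(G) = 2*G
O = 5
1/(-3019 + (-14*I(6))*O) = 1/(-3019 - 28*6*5) = 1/(-3019 - 14*12*5) = 1/(-3019 - 168*5) = 1/(-3019 - 840) = 1/(-3859) = -1/3859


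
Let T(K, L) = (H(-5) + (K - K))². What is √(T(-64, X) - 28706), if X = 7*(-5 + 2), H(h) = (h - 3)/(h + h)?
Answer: I*√717634/5 ≈ 169.43*I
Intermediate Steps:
H(h) = (-3 + h)/(2*h) (H(h) = (-3 + h)/((2*h)) = (-3 + h)*(1/(2*h)) = (-3 + h)/(2*h))
X = -21 (X = 7*(-3) = -21)
T(K, L) = 16/25 (T(K, L) = ((½)*(-3 - 5)/(-5) + (K - K))² = ((½)*(-⅕)*(-8) + 0)² = (⅘ + 0)² = (⅘)² = 16/25)
√(T(-64, X) - 28706) = √(16/25 - 28706) = √(-717634/25) = I*√717634/5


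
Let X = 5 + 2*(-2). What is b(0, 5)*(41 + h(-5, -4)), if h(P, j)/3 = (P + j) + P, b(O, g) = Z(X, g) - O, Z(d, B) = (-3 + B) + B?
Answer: -7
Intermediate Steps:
X = 1 (X = 5 - 4 = 1)
Z(d, B) = -3 + 2*B
b(O, g) = -3 - O + 2*g (b(O, g) = (-3 + 2*g) - O = -3 - O + 2*g)
h(P, j) = 3*j + 6*P (h(P, j) = 3*((P + j) + P) = 3*(j + 2*P) = 3*j + 6*P)
b(0, 5)*(41 + h(-5, -4)) = (-3 - 1*0 + 2*5)*(41 + (3*(-4) + 6*(-5))) = (-3 + 0 + 10)*(41 + (-12 - 30)) = 7*(41 - 42) = 7*(-1) = -7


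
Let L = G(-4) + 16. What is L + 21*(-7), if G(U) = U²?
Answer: -115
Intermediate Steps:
L = 32 (L = (-4)² + 16 = 16 + 16 = 32)
L + 21*(-7) = 32 + 21*(-7) = 32 - 147 = -115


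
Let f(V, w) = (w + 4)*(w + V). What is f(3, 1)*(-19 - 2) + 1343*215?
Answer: 288325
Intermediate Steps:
f(V, w) = (4 + w)*(V + w)
f(3, 1)*(-19 - 2) + 1343*215 = (1**2 + 4*3 + 4*1 + 3*1)*(-19 - 2) + 1343*215 = (1 + 12 + 4 + 3)*(-21) + 288745 = 20*(-21) + 288745 = -420 + 288745 = 288325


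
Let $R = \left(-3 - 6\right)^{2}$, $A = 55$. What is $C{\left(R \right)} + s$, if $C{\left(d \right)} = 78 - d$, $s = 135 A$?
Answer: $7422$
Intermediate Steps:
$s = 7425$ ($s = 135 \cdot 55 = 7425$)
$R = 81$ ($R = \left(-9\right)^{2} = 81$)
$C{\left(R \right)} + s = \left(78 - 81\right) + 7425 = -3 + 7425 = 7422$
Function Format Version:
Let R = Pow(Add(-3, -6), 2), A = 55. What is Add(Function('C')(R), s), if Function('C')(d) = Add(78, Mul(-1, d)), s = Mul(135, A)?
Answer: 7422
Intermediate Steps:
s = 7425 (s = Mul(135, 55) = 7425)
R = 81 (R = Pow(-9, 2) = 81)
Add(Function('C')(R), s) = Add(Add(78, Mul(-1, 81)), 7425) = Add(Add(78, -81), 7425) = Add(-3, 7425) = 7422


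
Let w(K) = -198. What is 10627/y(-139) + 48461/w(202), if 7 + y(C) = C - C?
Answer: -2443373/1386 ≈ -1762.9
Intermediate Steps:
y(C) = -7 (y(C) = -7 + (C - C) = -7 + 0 = -7)
10627/y(-139) + 48461/w(202) = 10627/(-7) + 48461/(-198) = 10627*(-⅐) + 48461*(-1/198) = -10627/7 - 48461/198 = -2443373/1386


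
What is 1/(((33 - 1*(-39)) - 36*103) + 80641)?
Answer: 1/77005 ≈ 1.2986e-5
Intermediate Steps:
1/(((33 - 1*(-39)) - 36*103) + 80641) = 1/(((33 + 39) - 3708) + 80641) = 1/((72 - 3708) + 80641) = 1/(-3636 + 80641) = 1/77005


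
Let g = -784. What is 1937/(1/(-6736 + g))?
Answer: -14566240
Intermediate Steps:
1937/(1/(-6736 + g)) = 1937/(1/(-6736 - 784)) = 1937/(1/(-7520)) = 1937/(-1/7520) = 1937*(-7520) = -14566240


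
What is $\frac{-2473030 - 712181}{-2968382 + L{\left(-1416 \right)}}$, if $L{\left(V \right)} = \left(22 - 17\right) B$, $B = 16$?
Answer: $\frac{1061737}{989434} \approx 1.0731$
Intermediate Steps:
$L{\left(V \right)} = 80$ ($L{\left(V \right)} = \left(22 - 17\right) 16 = 5 \cdot 16 = 80$)
$\frac{-2473030 - 712181}{-2968382 + L{\left(-1416 \right)}} = \frac{-2473030 - 712181}{-2968382 + 80} = - \frac{3185211}{-2968302} = \left(-3185211\right) \left(- \frac{1}{2968302}\right) = \frac{1061737}{989434}$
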